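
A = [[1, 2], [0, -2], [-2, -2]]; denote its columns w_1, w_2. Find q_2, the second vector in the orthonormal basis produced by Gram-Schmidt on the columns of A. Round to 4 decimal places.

w_1 = (1, 0, -2); ‖w_1‖ = 2.2361, so q_1 = (0.4472, 0.0000, -0.8944).
q_1·w_2 = 0.4472·2 + 0.0000·(-2) + (-0.8944)·(-2) = 2.6833.
u_2 = w_2 − 2.6833·q_1 = (0.8000, -2.0000, 0.4000).
‖u_2‖ = 2.1909, so q_2 = (0.3651, -0.9129, 0.1826).

q_2 = (0.3651, -0.9129, 0.1826)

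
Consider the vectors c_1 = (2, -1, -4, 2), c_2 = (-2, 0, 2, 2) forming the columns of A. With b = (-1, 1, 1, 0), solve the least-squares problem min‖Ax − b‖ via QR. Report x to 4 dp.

c_1 = (2, -1, -4, 2); ‖c_1‖ = 5.0000, so e_1 = (0.4000, -0.2000, -0.8000, 0.4000).
e_1·c_2 = 0.4000·(-2) + (-0.2000)·0 + (-0.8000)·2 + 0.4000·2 = -1.6000.
u_2 = c_2 + 1.6000·e_1 = (-1.3600, -0.3200, 0.7200, 2.6400).
‖u_2‖ = 3.0725, so e_2 = (-0.4426, -0.1042, 0.2343, 0.8592).
Qᵀb = (-1.4000, 0.5728).
Back-substitute: x_2 = 0.5728/3.0725 = 0.1864.
x_1 = (-1.4000 + 1.6000·0.1864)/5.0000 = -0.2203.

x = (-0.2203, 0.1864)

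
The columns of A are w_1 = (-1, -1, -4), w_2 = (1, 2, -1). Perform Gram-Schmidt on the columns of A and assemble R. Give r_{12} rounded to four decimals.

q_1 = w_1/‖w_1‖ = (-1, -1, -4)/4.2426 = (-0.2357, -0.2357, -0.9428).
r_{12} = q_1·w_2 = 0.2357.

r_{12} = 0.2357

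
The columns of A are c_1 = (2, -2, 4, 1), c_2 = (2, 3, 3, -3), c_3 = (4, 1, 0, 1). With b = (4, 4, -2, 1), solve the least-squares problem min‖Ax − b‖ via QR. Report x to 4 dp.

x = (-0.7089, 0.1612, 1.3707)

e_1 = c_1/‖c_1‖ = (2, -2, 4, 1)/5.0000 = (0.4000, -0.4000, 0.8000, 0.2000).
r_{12} = e_1·c_2 = 1.4000.
u_2 = c_2 − 1.4000·e_1 = (1.4400, 3.5600, 1.8800, -3.2800).
‖u_2‖ = 5.3889, so e_2 = (0.2672, 0.6606, 0.3489, -0.6087).
r_{13} = e_1·c_3 = 1.4000; r_{23} = e_2·c_3 = 1.1208.
u_3 = c_3 − 1.4000·e_1 − 1.1208·e_2 = (3.1405, 0.8196, -1.5110, 1.4022).
‖u_3‖ = 3.8450, so e_3 = (0.8168, 0.2132, -0.3930, 0.3647).
Qᵀb = (-1.4000, 2.4050, 5.2704).
Back-substitute: x_3 = 5.2704/3.8450 = 1.3707.
x_2 = (2.4050 − 1.1208·1.3707)/5.3889 = 0.1612.
x_1 = (-1.4000 − 1.4000·0.1612 − 1.4000·1.3707)/5.0000 = -0.7089.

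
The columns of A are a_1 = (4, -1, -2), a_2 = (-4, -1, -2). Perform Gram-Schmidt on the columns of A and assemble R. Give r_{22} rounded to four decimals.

r_{22} = 3.9036

e_1 = a_1/‖a_1‖ = (4, -1, -2)/4.5826 = (0.8729, -0.2182, -0.4364).
r_{12} = e_1·a_2 = -2.4004.
u_2 = a_2 + 2.4004·e_1 = (-1.9048, -1.5238, -3.0476).
r_{22} = ‖u_2‖ = 3.9036.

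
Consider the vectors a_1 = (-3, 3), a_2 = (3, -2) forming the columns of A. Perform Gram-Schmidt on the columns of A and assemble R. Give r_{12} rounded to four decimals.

r_{12} = -3.5355

e_1 = a_1/‖a_1‖ = (-3, 3)/4.2426 = (-0.7071, 0.7071).
r_{12} = e_1·a_2 = -3.5355.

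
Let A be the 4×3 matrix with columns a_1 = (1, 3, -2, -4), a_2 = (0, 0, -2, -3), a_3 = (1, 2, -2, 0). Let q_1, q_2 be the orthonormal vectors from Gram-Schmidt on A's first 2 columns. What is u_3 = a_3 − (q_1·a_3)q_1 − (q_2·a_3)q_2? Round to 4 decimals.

u_3 = (0.4104, 0.2313, -1.6567, 1.1045)

a_1 = (1, 3, -2, -4); ‖a_1‖ = 5.4772, so q_1 = (0.1826, 0.5477, -0.3651, -0.7303).
q_1·a_2 = 0.1826·0 + 0.5477·0 + (-0.3651)·(-2) + (-0.7303)·(-3) = 2.9212.
u_2 = a_2 − 2.9212·q_1 = (-0.5333, -1.6000, -0.9333, -0.8667).
‖u_2‖ = 2.1134, so q_2 = (-0.2524, -0.7571, -0.4416, -0.4101).
q_1·a_3 = 0.1826·1 + 0.5477·2 + (-0.3651)·(-2) + (-0.7303)·0 = 2.0083; q_2·a_3 = (-0.2524)·1 + (-0.7571)·2 + (-0.4416)·(-2) + (-0.4101)·0 = -0.8832.
u_3 = a_3 − 2.0083·q_1 + 0.8832·q_2 = (0.4104, 0.2313, -1.6567, 1.1045).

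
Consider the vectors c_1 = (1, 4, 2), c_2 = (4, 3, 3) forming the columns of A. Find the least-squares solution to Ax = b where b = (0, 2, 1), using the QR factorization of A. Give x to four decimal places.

x = (0.6174, -0.1348)

c_1 = (1, 4, 2); ‖c_1‖ = 4.5826, so q_1 = (0.2182, 0.8729, 0.4364).
q_1·c_2 = 0.2182·4 + 0.8729·3 + 0.4364·3 = 4.8008.
u_2 = c_2 − 4.8008·q_1 = (2.9524, -1.1905, 0.9048).
‖u_2‖ = 3.3094, so q_2 = (0.8921, -0.3597, 0.2734).
Qᵀb = (2.1822, -0.4461).
Back-substitute: x_2 = -0.4461/3.3094 = -0.1348.
x_1 = (2.1822 − 4.8008·(-0.1348))/4.5826 = 0.6174.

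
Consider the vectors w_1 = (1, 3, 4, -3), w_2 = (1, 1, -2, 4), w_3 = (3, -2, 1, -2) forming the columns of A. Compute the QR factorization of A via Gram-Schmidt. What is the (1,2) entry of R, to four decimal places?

e_1 = w_1/‖w_1‖ = (1, 3, 4, -3)/5.9161 = (0.1690, 0.5071, 0.6761, -0.5071).
r_{12} = e_1·w_2 = -2.7045.

r_{12} = -2.7045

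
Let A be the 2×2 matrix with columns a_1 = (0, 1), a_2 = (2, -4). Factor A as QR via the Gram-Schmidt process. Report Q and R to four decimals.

e_1 = a_1/‖a_1‖ = (0, 1)/1.0000 = (0.0000, 1.0000).
r_{12} = e_1·a_2 = -4.0000.
u_2 = a_2 + 4.0000·e_1 = (2.0000, 0.0000).
‖u_2‖ = 2.0000, so e_2 = (1.0000, 0.0000).

Q = [[0.0000, 1.0000], [1.0000, 0.0000]], R = [[1.0000, -4.0000], [0.0000, 2.0000]]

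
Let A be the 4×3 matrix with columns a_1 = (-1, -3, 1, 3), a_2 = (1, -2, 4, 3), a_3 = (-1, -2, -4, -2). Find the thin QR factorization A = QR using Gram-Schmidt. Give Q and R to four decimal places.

Q = [[-0.2236, 0.5115, 0.4754], [-0.6708, 0.1884, -0.7053], [0.2236, 0.8345, -0.0819], [0.6708, 0.0808, -0.5195]], R = [[4.4721, 4.0249, -0.6708], [0.0000, 3.7148, -4.3878], [0.0000, 0.0000, 2.3015]]

e_1 = a_1/‖a_1‖ = (-1, -3, 1, 3)/4.4721 = (-0.2236, -0.6708, 0.2236, 0.6708).
r_{12} = e_1·a_2 = 4.0249.
u_2 = a_2 − 4.0249·e_1 = (1.9000, 0.7000, 3.1000, 0.3000).
‖u_2‖ = 3.7148, so e_2 = (0.5115, 0.1884, 0.8345, 0.0808).
r_{13} = e_1·a_3 = -0.6708; r_{23} = e_2·a_3 = -4.3878.
u_3 = a_3 + 0.6708·e_1 + 4.3878·e_2 = (1.0942, -1.6232, -0.1884, -1.1957).
‖u_3‖ = 2.3015, so e_3 = (0.4754, -0.7053, -0.0819, -0.5195).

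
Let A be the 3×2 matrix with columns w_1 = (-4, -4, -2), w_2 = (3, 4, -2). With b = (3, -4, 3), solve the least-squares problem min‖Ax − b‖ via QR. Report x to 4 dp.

x = (-0.7906, -1.1026)

w_1 = (-4, -4, -2); ‖w_1‖ = 6.0000, so q_1 = (-0.6667, -0.6667, -0.3333).
q_1·w_2 = (-0.6667)·3 + (-0.6667)·4 + (-0.3333)·(-2) = -4.0000.
u_2 = w_2 + 4.0000·q_1 = (0.3333, 1.3333, -3.3333).
‖u_2‖ = 3.6056, so q_2 = (0.0925, 0.3698, -0.9245).
Qᵀb = (-0.3333, -3.9754).
Back-substitute: x_2 = -3.9754/3.6056 = -1.1026.
x_1 = (-0.3333 + 4.0000·(-1.1026))/6.0000 = -0.7906.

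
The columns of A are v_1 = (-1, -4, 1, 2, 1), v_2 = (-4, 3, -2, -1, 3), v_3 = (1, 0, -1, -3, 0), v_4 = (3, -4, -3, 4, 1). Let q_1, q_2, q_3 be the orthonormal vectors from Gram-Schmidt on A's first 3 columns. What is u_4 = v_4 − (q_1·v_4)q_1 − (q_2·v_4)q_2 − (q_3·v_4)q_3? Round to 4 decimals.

q_1 = v_1/‖v_1‖ = (-1, -4, 1, 2, 1)/4.7958 = (-0.2085, -0.8341, 0.2085, 0.4170, 0.2085).
r_{12} = q_1·v_2 = -1.8766.
u_2 = v_2 + 1.8766·q_1 = (-4.3913, 1.4348, -1.6087, -0.2174, 3.3913).
‖u_2‖ = 5.9564, so q_2 = (-0.7372, 0.2409, -0.2701, -0.0365, 0.5694).
r_{13} = q_1·v_3 = -1.6681; r_{23} = q_2·v_3 = -0.3577.
u_3 = v_3 + 1.6681·q_1 + 0.3577·q_2 = (0.3885, -1.3051, -0.7488, -2.3174, 0.5515).
‖u_3‖ = 2.8442, so q_3 = (0.1366, -0.4589, -0.2633, -0.8148, 0.1939).
r_{14} = q_1·v_4 = 3.9618; r_{24} = q_2·v_4 = -1.9417; r_{34} = q_3·v_4 = -0.0302.
u_4 = v_4 − 3.9618·q_1 + 1.9417·q_2 + 0.0302·q_3 = (2.3987, -0.2418, -4.3584, 2.2524, 1.2853).

u_4 = (2.3987, -0.2418, -4.3584, 2.2524, 1.2853)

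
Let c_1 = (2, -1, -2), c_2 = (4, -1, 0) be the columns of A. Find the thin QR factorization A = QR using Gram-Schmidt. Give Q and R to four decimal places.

c_1 = (2, -1, -2); ‖c_1‖ = 3.0000, so q_1 = (0.6667, -0.3333, -0.6667).
q_1·c_2 = 0.6667·4 + (-0.3333)·(-1) + (-0.6667)·0 = 3.0000.
u_2 = c_2 − 3.0000·q_1 = (2.0000, 0.0000, 2.0000).
‖u_2‖ = 2.8284, so q_2 = (0.7071, 0.0000, 0.7071).

Q = [[0.6667, 0.7071], [-0.3333, 0.0000], [-0.6667, 0.7071]], R = [[3.0000, 3.0000], [0.0000, 2.8284]]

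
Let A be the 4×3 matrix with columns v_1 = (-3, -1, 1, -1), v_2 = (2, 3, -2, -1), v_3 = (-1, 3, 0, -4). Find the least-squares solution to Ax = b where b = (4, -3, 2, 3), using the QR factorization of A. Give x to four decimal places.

x = (-3.4141, -2.7980, 0.7475)

v_1 = (-3, -1, 1, -1); ‖v_1‖ = 3.4641, so e_1 = (-0.8660, -0.2887, 0.2887, -0.2887).
e_1·v_2 = (-0.8660)·2 + (-0.2887)·3 + 0.2887·(-2) + (-0.2887)·(-1) = -2.8868.
u_2 = v_2 + 2.8868·e_1 = (-0.5000, 2.1667, -1.1667, -1.8333).
‖u_2‖ = 3.1091, so e_2 = (-0.1608, 0.6969, -0.3752, -0.5897).
e_1·v_3 = (-0.8660)·(-1) + (-0.2887)·3 + 0.2887·0 + (-0.2887)·(-4) = 1.1547; e_2·v_3 = (-0.1608)·(-1) + 0.6969·3 + (-0.3752)·0 + (-0.5897)·(-4) = 4.6101.
u_3 = v_3 − 1.1547·e_1 − 4.6101·e_2 = (0.7414, 0.1207, 1.3966, -0.9483).
‖u_3‖ = 1.8476, so e_3 = (0.4013, 0.0653, 0.7559, -0.5132).
Qᵀb = (-2.8868, -5.2534, 1.3811).
Back-substitute: x_3 = 1.3811/1.8476 = 0.7475.
x_2 = (-5.2534 − 4.6101·0.7475)/3.1091 = -2.7980.
x_1 = (-2.8868 + 2.8868·(-2.7980) − 1.1547·0.7475)/3.4641 = -3.4141.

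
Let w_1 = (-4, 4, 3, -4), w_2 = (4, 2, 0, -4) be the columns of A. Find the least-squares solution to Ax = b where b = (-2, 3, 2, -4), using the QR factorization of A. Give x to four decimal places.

w_1 = (-4, 4, 3, -4); ‖w_1‖ = 7.5498, so q_1 = (-0.5298, 0.5298, 0.3974, -0.5298).
q_1·w_2 = (-0.5298)·4 + 0.5298·2 + 0.3974·0 + (-0.5298)·(-4) = 1.0596.
u_2 = w_2 − 1.0596·q_1 = (4.5614, 1.4386, -0.4211, -3.4386).
‖u_2‖ = 5.9057, so q_2 = (0.7724, 0.2436, -0.0713, -0.5823).
Qᵀb = (5.5630, 1.3724).
Back-substitute: x_2 = 1.3724/5.9057 = 0.2324.
x_1 = (5.5630 − 1.0596·0.2324)/7.5498 = 0.7042.

x = (0.7042, 0.2324)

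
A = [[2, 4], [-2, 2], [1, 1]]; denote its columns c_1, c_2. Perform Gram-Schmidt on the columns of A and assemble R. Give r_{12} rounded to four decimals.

r_{12} = 1.6667

c_1 = (2, -2, 1); ‖c_1‖ = 3.0000, so e_1 = (0.6667, -0.6667, 0.3333).
r_{12} = e_1·c_2 = 1.6667.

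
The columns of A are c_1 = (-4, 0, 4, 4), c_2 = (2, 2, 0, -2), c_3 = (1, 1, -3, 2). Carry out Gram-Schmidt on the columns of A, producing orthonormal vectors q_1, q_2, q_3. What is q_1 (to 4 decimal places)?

q_1 = (-0.5774, 0.0000, 0.5774, 0.5774)

q_1 = c_1/‖c_1‖ = (-4, 0, 4, 4)/6.9282 = (-0.5774, 0.0000, 0.5774, 0.5774).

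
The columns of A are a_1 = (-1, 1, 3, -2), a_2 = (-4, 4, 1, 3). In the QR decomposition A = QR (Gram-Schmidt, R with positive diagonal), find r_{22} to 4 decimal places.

r_{22} = 6.3509

q_1 = a_1/‖a_1‖ = (-1, 1, 3, -2)/3.8730 = (-0.2582, 0.2582, 0.7746, -0.5164).
r_{12} = q_1·a_2 = 1.2910.
u_2 = a_2 − 1.2910·q_1 = (-3.6667, 3.6667, 0.0000, 3.6667).
r_{22} = ‖u_2‖ = 6.3509.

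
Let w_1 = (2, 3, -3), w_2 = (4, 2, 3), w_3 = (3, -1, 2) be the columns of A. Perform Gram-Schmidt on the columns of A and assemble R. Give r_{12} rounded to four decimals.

r_{12} = 1.0660

w_1 = (2, 3, -3); ‖w_1‖ = 4.6904, so q_1 = (0.4264, 0.6396, -0.6396).
r_{12} = q_1·w_2 = 1.0660.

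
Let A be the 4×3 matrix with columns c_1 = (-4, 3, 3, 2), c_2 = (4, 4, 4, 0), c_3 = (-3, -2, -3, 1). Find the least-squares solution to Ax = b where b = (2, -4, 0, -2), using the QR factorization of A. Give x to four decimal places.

x = (-0.3465, -1.6417, -2.2992)

c_1 = (-4, 3, 3, 2); ‖c_1‖ = 6.1644, so q_1 = (-0.6489, 0.4867, 0.4867, 0.3244).
q_1·c_2 = (-0.6489)·4 + 0.4867·4 + 0.4867·4 + 0.3244·0 = 1.2978.
u_2 = c_2 − 1.2978·q_1 = (4.8421, 3.3684, 3.3684, -0.4211).
‖u_2‖ = 6.8056, so q_2 = (0.7115, 0.4950, 0.4950, -0.0619).
q_1·c_3 = (-0.6489)·(-3) + 0.4867·(-2) + 0.4867·(-3) + 0.3244·1 = -0.1622; q_2·c_3 = 0.7115·(-3) + 0.4950·(-2) + 0.4950·(-3) + (-0.0619)·1 = -4.6711.
u_3 = c_3 + 0.1622·q_1 + 4.6711·q_2 = (0.2182, 0.3909, -0.6091, 0.7636).
‖u_3‖ = 1.0745, so q_3 = (0.2031, 0.3638, -0.5669, 0.7107).
Qᵀb = (-3.8933, -0.4331, -2.4705).
Back-substitute: x_3 = -2.4705/1.0745 = -2.2992.
x_2 = (-0.4331 + 4.6711·(-2.2992))/6.8056 = -1.6417.
x_1 = (-3.8933 − 1.2978·(-1.6417) + 0.1622·(-2.2992))/6.1644 = -0.3465.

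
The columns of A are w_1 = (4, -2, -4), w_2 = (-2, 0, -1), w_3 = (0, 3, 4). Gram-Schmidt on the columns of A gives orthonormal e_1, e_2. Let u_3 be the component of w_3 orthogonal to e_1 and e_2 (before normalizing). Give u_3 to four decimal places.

u_3 = (0.2439, 1.4634, -0.4878)

e_1 = w_1/‖w_1‖ = (4, -2, -4)/6.0000 = (0.6667, -0.3333, -0.6667).
r_{12} = e_1·w_2 = -0.6667.
u_2 = w_2 + 0.6667·e_1 = (-1.5556, -0.2222, -1.4444).
‖u_2‖ = 2.1344, so e_2 = (-0.7288, -0.1041, -0.6768).
r_{13} = e_1·w_3 = -3.6667; r_{23} = e_2·w_3 = -3.0194.
u_3 = w_3 + 3.6667·e_1 + 3.0194·e_2 = (0.2439, 1.4634, -0.4878).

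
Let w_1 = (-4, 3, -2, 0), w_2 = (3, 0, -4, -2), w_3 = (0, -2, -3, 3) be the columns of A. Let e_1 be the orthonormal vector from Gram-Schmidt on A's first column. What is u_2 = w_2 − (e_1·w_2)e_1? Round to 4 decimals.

u_2 = (2.4483, 0.4138, -4.2759, -2.0000)

w_1 = (-4, 3, -2, 0); ‖w_1‖ = 5.3852, so e_1 = (-0.7428, 0.5571, -0.3714, 0.0000).
e_1·w_2 = (-0.7428)·3 + 0.5571·0 + (-0.3714)·(-4) + 0.0000·(-2) = -0.7428.
u_2 = w_2 + 0.7428·e_1 = (2.4483, 0.4138, -4.2759, -2.0000).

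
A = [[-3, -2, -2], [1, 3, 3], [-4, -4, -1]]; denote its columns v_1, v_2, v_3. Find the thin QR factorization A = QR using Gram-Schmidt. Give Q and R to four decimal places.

v_1 = (-3, 1, -4); ‖v_1‖ = 5.0990, so e_1 = (-0.5883, 0.1961, -0.7845).
e_1·v_2 = (-0.5883)·(-2) + 0.1961·3 + (-0.7845)·(-4) = 4.9029.
u_2 = v_2 − 4.9029·e_1 = (0.8846, 2.0385, -0.1538).
‖u_2‖ = 2.2275, so e_2 = (0.3971, 0.9152, -0.0691).
e_1·v_3 = (-0.5883)·(-2) + 0.1961·3 + (-0.7845)·(-1) = 2.5495; e_2·v_3 = 0.3971·(-2) + 0.9152·3 + (-0.0691)·(-1) = 2.0202.
u_3 = v_3 − 2.5495·e_1 − 2.0202·e_2 = (-1.3023, 0.6512, 1.1395).
‖u_3‖ = 1.8489, so e_3 = (-0.7044, 0.3522, 0.6163).

Q = [[-0.5883, 0.3971, -0.7044], [0.1961, 0.9152, 0.3522], [-0.7845, -0.0691, 0.6163]], R = [[5.0990, 4.9029, 2.5495], [0.0000, 2.2275, 2.0202], [0.0000, 0.0000, 1.8489]]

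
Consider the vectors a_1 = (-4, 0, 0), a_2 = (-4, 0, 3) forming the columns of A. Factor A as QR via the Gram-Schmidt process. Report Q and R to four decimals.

e_1 = a_1/‖a_1‖ = (-4, 0, 0)/4.0000 = (-1.0000, 0.0000, 0.0000).
r_{12} = e_1·a_2 = 4.0000.
u_2 = a_2 − 4.0000·e_1 = (0.0000, 0.0000, 3.0000).
‖u_2‖ = 3.0000, so e_2 = (0.0000, 0.0000, 1.0000).

Q = [[-1.0000, 0.0000], [0.0000, 0.0000], [0.0000, 1.0000]], R = [[4.0000, 4.0000], [0.0000, 3.0000]]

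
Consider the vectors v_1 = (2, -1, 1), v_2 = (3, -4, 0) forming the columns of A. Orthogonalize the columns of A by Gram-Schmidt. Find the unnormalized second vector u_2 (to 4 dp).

u_2 = (-0.3333, -2.3333, -1.6667)

e_1 = v_1/‖v_1‖ = (2, -1, 1)/2.4495 = (0.8165, -0.4082, 0.4082).
r_{12} = e_1·v_2 = 4.0825.
u_2 = v_2 − 4.0825·e_1 = (-0.3333, -2.3333, -1.6667).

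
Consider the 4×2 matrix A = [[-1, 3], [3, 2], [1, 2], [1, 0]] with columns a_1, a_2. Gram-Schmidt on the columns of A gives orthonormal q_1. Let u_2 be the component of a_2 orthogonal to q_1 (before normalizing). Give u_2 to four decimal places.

u_2 = (3.4167, 0.7500, 1.5833, -0.4167)

a_1 = (-1, 3, 1, 1); ‖a_1‖ = 3.4641, so q_1 = (-0.2887, 0.8660, 0.2887, 0.2887).
q_1·a_2 = (-0.2887)·3 + 0.8660·2 + 0.2887·2 + 0.2887·0 = 1.4434.
u_2 = a_2 − 1.4434·q_1 = (3.4167, 0.7500, 1.5833, -0.4167).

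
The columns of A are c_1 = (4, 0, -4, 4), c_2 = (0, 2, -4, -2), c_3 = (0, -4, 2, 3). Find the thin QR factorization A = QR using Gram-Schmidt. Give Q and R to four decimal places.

c_1 = (4, 0, -4, 4); ‖c_1‖ = 6.9282, so q_1 = (0.5774, 0.0000, -0.5774, 0.5774).
q_1·c_2 = 0.5774·0 + 0.0000·2 + (-0.5774)·(-4) + 0.5774·(-2) = 1.1547.
u_2 = c_2 − 1.1547·q_1 = (-0.6667, 2.0000, -3.3333, -2.6667).
‖u_2‖ = 4.7610, so q_2 = (-0.1400, 0.4201, -0.7001, -0.5601).
q_1·c_3 = 0.5774·0 + 0.0000·(-4) + (-0.5774)·2 + 0.5774·3 = 0.5774; q_2·c_3 = (-0.1400)·0 + 0.4201·(-4) + (-0.7001)·2 + (-0.5601)·3 = -4.7610.
u_3 = c_3 − 0.5774·q_1 + 4.7610·q_2 = (-1.0000, -2.0000, -1.0000, 0.0000).
‖u_3‖ = 2.4495, so q_3 = (-0.4082, -0.8165, -0.4082, 0.0000).

Q = [[0.5774, -0.1400, -0.4082], [0.0000, 0.4201, -0.8165], [-0.5774, -0.7001, -0.4082], [0.5774, -0.5601, 0.0000]], R = [[6.9282, 1.1547, 0.5774], [0.0000, 4.7610, -4.7610], [0.0000, 0.0000, 2.4495]]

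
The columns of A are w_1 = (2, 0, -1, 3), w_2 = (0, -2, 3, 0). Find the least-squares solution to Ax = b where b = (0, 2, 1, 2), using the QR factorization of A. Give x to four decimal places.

x = (0.3584, 0.0058)

e_1 = w_1/‖w_1‖ = (2, 0, -1, 3)/3.7417 = (0.5345, 0.0000, -0.2673, 0.8018).
r_{12} = e_1·w_2 = -0.8018.
u_2 = w_2 + 0.8018·e_1 = (0.4286, -2.0000, 2.7857, 0.6429).
‖u_2‖ = 3.5153, so e_2 = (0.1219, -0.5689, 0.7925, 0.1829).
Qᵀb = (1.3363, 0.0203).
Back-substitute: x_2 = 0.0203/3.5153 = 0.0058.
x_1 = (1.3363 + 0.8018·0.0058)/3.7417 = 0.3584.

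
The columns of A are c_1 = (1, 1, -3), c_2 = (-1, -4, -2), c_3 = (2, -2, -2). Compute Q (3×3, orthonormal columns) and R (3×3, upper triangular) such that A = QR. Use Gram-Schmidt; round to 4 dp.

c_1 = (1, 1, -3); ‖c_1‖ = 3.3166, so e_1 = (0.3015, 0.3015, -0.9045).
e_1·c_2 = 0.3015·(-1) + 0.3015·(-4) + (-0.9045)·(-2) = 0.3015.
u_2 = c_2 − 0.3015·e_1 = (-1.0909, -4.0909, -1.7273).
‖u_2‖ = 4.5726, so e_2 = (-0.2386, -0.8946, -0.3777).
e_1·c_3 = 0.3015·2 + 0.3015·(-2) + (-0.9045)·(-2) = 1.8091; e_2·c_3 = (-0.2386)·2 + (-0.8946)·(-2) + (-0.3777)·(-2) = 2.0676.
u_3 = c_3 − 1.8091·e_1 − 2.0676·e_2 = (1.9478, -0.6957, 0.4174).
‖u_3‖ = 2.1100, so e_3 = (0.9231, -0.3297, 0.1978).

Q = [[0.3015, -0.2386, 0.9231], [0.3015, -0.8946, -0.3297], [-0.9045, -0.3777, 0.1978]], R = [[3.3166, 0.3015, 1.8091], [0.0000, 4.5726, 2.0676], [0.0000, 0.0000, 2.1100]]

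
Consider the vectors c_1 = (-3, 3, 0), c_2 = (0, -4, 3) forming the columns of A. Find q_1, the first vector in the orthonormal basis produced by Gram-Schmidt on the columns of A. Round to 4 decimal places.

q_1 = (-0.7071, 0.7071, 0.0000)

c_1 = (-3, 3, 0); ‖c_1‖ = 4.2426, so q_1 = (-0.7071, 0.7071, 0.0000).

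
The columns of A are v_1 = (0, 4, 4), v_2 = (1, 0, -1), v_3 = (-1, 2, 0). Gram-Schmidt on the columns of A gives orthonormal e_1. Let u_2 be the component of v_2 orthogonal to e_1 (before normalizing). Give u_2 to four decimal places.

v_1 = (0, 4, 4); ‖v_1‖ = 5.6569, so e_1 = (0.0000, 0.7071, 0.7071).
e_1·v_2 = 0.0000·1 + 0.7071·0 + 0.7071·(-1) = -0.7071.
u_2 = v_2 + 0.7071·e_1 = (1.0000, 0.5000, -0.5000).

u_2 = (1.0000, 0.5000, -0.5000)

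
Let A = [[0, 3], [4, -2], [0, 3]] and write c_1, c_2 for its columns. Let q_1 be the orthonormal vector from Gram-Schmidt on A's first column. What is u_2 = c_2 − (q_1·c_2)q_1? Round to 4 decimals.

u_2 = (3.0000, 0.0000, 3.0000)

c_1 = (0, 4, 0); ‖c_1‖ = 4.0000, so q_1 = (0.0000, 1.0000, 0.0000).
q_1·c_2 = 0.0000·3 + 1.0000·(-2) + 0.0000·3 = -2.0000.
u_2 = c_2 + 2.0000·q_1 = (3.0000, 0.0000, 3.0000).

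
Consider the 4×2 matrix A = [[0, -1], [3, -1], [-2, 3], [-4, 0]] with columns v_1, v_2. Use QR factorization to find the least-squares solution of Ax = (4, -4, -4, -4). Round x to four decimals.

e_1 = v_1/‖v_1‖ = (0, 3, -2, -4)/5.3852 = (0.0000, 0.5571, -0.3714, -0.7428).
r_{12} = e_1·v_2 = -1.6713.
u_2 = v_2 + 1.6713·e_1 = (-1.0000, -0.0690, 2.3793, -1.2414).
‖u_2‖ = 2.8648, so e_2 = (-0.3491, -0.0241, 0.8305, -0.4333).
Qᵀb = (2.2283, -2.8888).
Back-substitute: x_2 = -2.8888/2.8648 = -1.0084.
x_1 = (2.2283 + 1.6713·(-1.0084))/5.3852 = 0.1008.

x = (0.1008, -1.0084)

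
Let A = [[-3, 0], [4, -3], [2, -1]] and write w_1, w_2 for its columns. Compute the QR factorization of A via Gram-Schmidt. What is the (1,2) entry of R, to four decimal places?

q_1 = w_1/‖w_1‖ = (-3, 4, 2)/5.3852 = (-0.5571, 0.7428, 0.3714).
r_{12} = q_1·w_2 = -2.5997.

r_{12} = -2.5997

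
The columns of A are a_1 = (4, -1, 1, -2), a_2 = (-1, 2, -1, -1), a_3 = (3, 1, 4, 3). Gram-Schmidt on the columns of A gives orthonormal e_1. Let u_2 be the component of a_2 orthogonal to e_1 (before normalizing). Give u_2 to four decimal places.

u_2 = (-0.0909, 1.7727, -0.7727, -1.4545)

a_1 = (4, -1, 1, -2); ‖a_1‖ = 4.6904, so e_1 = (0.8528, -0.2132, 0.2132, -0.4264).
e_1·a_2 = 0.8528·(-1) + (-0.2132)·2 + 0.2132·(-1) + (-0.4264)·(-1) = -1.0660.
u_2 = a_2 + 1.0660·e_1 = (-0.0909, 1.7727, -0.7727, -1.4545).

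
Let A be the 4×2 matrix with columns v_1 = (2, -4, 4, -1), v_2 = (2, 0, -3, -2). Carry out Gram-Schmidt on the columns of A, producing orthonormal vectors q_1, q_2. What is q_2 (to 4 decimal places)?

q_1 = v_1/‖v_1‖ = (2, -4, 4, -1)/6.0828 = (0.3288, -0.6576, 0.6576, -0.1644).
r_{12} = q_1·v_2 = -0.9864.
u_2 = v_2 + 0.9864·q_1 = (2.3243, -0.6486, -2.3514, -2.1622).
‖u_2‖ = 4.0034, so q_2 = (0.5806, -0.1620, -0.5873, -0.5401).

q_2 = (0.5806, -0.1620, -0.5873, -0.5401)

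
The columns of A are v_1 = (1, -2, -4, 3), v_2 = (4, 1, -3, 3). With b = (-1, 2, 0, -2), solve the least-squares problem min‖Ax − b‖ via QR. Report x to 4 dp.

v_1 = (1, -2, -4, 3); ‖v_1‖ = 5.4772, so q_1 = (0.1826, -0.3651, -0.7303, 0.5477).
q_1·v_2 = 0.1826·4 + (-0.3651)·1 + (-0.7303)·(-3) + 0.5477·3 = 4.1992.
u_2 = v_2 − 4.1992·q_1 = (3.2333, 2.5333, 0.0667, 0.7000).
‖u_2‖ = 4.1673, so q_2 = (0.7759, 0.6079, 0.0160, 0.1680).
Qᵀb = (-2.0083, 0.1040).
Back-substitute: x_2 = 0.1040/4.1673 = 0.0250.
x_1 = (-2.0083 − 4.1992·0.0250)/5.4772 = -0.3858.

x = (-0.3858, 0.0250)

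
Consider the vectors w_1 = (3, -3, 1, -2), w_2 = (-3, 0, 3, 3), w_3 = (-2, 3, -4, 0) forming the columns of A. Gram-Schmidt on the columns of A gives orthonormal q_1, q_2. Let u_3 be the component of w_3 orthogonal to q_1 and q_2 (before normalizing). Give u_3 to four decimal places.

u_3 = (-0.6226, -0.6792, -0.4717, -0.1509)

w_1 = (3, -3, 1, -2); ‖w_1‖ = 4.7958, so q_1 = (0.6255, -0.6255, 0.2085, -0.4170).
q_1·w_2 = 0.6255·(-3) + (-0.6255)·0 + 0.2085·3 + (-0.4170)·3 = -2.5022.
u_2 = w_2 + 2.5022·q_1 = (-1.4348, -1.5652, 3.5217, 1.9565).
‖u_2‖ = 4.5540, so q_2 = (-0.3151, -0.3437, 0.7733, 0.4296).
q_1·w_3 = 0.6255·(-2) + (-0.6255)·3 + 0.2085·(-4) + (-0.4170)·0 = -3.9618; q_2·w_3 = (-0.3151)·(-2) + (-0.3437)·3 + 0.7733·(-4) + 0.4296·0 = -3.4943.
u_3 = w_3 + 3.9618·q_1 + 3.4943·q_2 = (-0.6226, -0.6792, -0.4717, -0.1509).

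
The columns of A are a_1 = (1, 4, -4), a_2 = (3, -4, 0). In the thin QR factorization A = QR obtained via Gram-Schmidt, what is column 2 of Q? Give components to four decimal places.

q_2 = (0.7612, -0.5437, -0.3534)

a_1 = (1, 4, -4); ‖a_1‖ = 5.7446, so q_1 = (0.1741, 0.6963, -0.6963).
q_1·a_2 = 0.1741·3 + 0.6963·(-4) + (-0.6963)·0 = -2.2630.
u_2 = a_2 + 2.2630·q_1 = (3.3939, -2.4242, -1.5758).
‖u_2‖ = 4.4586, so q_2 = (0.7612, -0.5437, -0.3534).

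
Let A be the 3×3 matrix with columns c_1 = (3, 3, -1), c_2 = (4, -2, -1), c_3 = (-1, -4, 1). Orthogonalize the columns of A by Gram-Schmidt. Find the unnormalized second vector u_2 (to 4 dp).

u_2 = (2.8947, -3.1053, -0.6316)

c_1 = (3, 3, -1); ‖c_1‖ = 4.3589, so e_1 = (0.6882, 0.6882, -0.2294).
e_1·c_2 = 0.6882·4 + 0.6882·(-2) + (-0.2294)·(-1) = 1.6059.
u_2 = c_2 − 1.6059·e_1 = (2.8947, -3.1053, -0.6316).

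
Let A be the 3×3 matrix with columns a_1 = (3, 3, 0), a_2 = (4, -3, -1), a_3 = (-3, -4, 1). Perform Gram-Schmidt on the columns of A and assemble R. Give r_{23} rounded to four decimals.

q_1 = a_1/‖a_1‖ = (3, 3, 0)/4.2426 = (0.7071, 0.7071, 0.0000).
r_{12} = q_1·a_2 = 0.7071.
u_2 = a_2 − 0.7071·q_1 = (3.5000, -3.5000, -1.0000).
‖u_2‖ = 5.0498, so q_2 = (0.6931, -0.6931, -0.1980).
r_{23} = q_2·a_3 = 0.4951.

r_{23} = 0.4951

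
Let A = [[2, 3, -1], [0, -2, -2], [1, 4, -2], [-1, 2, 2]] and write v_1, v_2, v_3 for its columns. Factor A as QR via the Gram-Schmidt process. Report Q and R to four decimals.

Q = [[0.8165, 0.0705, 0.3816], [0.0000, -0.4232, -0.6401], [0.4082, 0.5643, -0.6586], [-0.4082, 0.7053, 0.1046]], R = [[2.4495, 3.2660, -2.4495], [0.0000, 4.7258, 1.0580], [0.0000, 0.0000, 2.4250]]

v_1 = (2, 0, 1, -1); ‖v_1‖ = 2.4495, so e_1 = (0.8165, 0.0000, 0.4082, -0.4082).
e_1·v_2 = 0.8165·3 + 0.0000·(-2) + 0.4082·4 + (-0.4082)·2 = 3.2660.
u_2 = v_2 − 3.2660·e_1 = (0.3333, -2.0000, 2.6667, 3.3333).
‖u_2‖ = 4.7258, so e_2 = (0.0705, -0.4232, 0.5643, 0.7053).
e_1·v_3 = 0.8165·(-1) + 0.0000·(-2) + 0.4082·(-2) + (-0.4082)·2 = -2.4495; e_2·v_3 = 0.0705·(-1) + (-0.4232)·(-2) + 0.5643·(-2) + 0.7053·2 = 1.0580.
u_3 = v_3 + 2.4495·e_1 − 1.0580·e_2 = (0.9254, -1.5522, -1.5970, 0.2537).
‖u_3‖ = 2.4250, so e_3 = (0.3816, -0.6401, -0.6586, 0.1046).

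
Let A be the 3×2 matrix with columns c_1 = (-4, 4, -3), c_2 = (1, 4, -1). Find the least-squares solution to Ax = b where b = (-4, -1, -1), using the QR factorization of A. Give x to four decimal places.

x = (0.7310, -0.9981)

c_1 = (-4, 4, -3); ‖c_1‖ = 6.4031, so q_1 = (-0.6247, 0.6247, -0.4685).
q_1·c_2 = (-0.6247)·1 + 0.6247·4 + (-0.4685)·(-1) = 2.3426.
u_2 = c_2 − 2.3426·q_1 = (2.4634, 2.5366, 0.0976).
‖u_2‖ = 3.5373, so q_2 = (0.6964, 0.7171, 0.0276).
Qᵀb = (2.3426, -3.5304).
Back-substitute: x_2 = -3.5304/3.5373 = -0.9981.
x_1 = (2.3426 − 2.3426·(-0.9981))/6.4031 = 0.7310.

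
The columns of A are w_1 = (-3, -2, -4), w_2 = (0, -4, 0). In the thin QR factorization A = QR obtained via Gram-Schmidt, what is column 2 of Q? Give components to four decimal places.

e_2 = (0.2228, -0.9285, 0.2971)

w_1 = (-3, -2, -4); ‖w_1‖ = 5.3852, so e_1 = (-0.5571, -0.3714, -0.7428).
e_1·w_2 = (-0.5571)·0 + (-0.3714)·(-4) + (-0.7428)·0 = 1.4856.
u_2 = w_2 − 1.4856·e_1 = (0.8276, -3.4483, 1.1034).
‖u_2‖ = 3.7139, so e_2 = (0.2228, -0.9285, 0.2971).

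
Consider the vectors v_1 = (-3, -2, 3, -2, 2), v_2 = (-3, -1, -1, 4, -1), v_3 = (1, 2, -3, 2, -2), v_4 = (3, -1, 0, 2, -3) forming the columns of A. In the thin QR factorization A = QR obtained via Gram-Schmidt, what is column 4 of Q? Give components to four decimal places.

v_1 = (-3, -2, 3, -2, 2); ‖v_1‖ = 5.4772, so q_1 = (-0.5477, -0.3651, 0.5477, -0.3651, 0.3651).
q_1·v_2 = (-0.5477)·(-3) + (-0.3651)·(-1) + 0.5477·(-1) + (-0.3651)·4 + 0.3651·(-1) = -0.3651.
u_2 = v_2 + 0.3651·q_1 = (-3.2000, -1.1333, -0.8000, 3.8667, -0.8667).
‖u_2‖ = 5.2789, so q_2 = (-0.6062, -0.2147, -0.1515, 0.7325, -0.1642).
q_1·v_3 = (-0.5477)·1 + (-0.3651)·2 + 0.5477·(-3) + (-0.3651)·2 + 0.3651·(-2) = -4.3818; q_2·v_3 = (-0.6062)·1 + (-0.2147)·2 + (-0.1515)·(-3) + 0.7325·2 + (-0.1642)·(-2) = 1.2124.
u_3 = v_3 + 4.3818·q_1 − 1.2124·q_2 = (-0.6651, 0.6603, -0.4163, -0.4880, -0.2010).
‖u_3‖ = 1.1533, so q_3 = (-0.5767, 0.5725, -0.3609, -0.4232, -0.1742).
q_1·v_4 = (-0.5477)·3 + (-0.3651)·(-1) + 0.5477·0 + (-0.3651)·2 + 0.3651·(-3) = -3.1038; q_2·v_4 = (-0.6062)·3 + (-0.2147)·(-1) + (-0.1515)·0 + 0.7325·2 + (-0.1642)·(-3) = 0.3536; q_3·v_4 = (-0.5767)·3 + 0.5725·(-1) + (-0.3609)·0 + (-0.4232)·2 + (-0.1742)·(-3) = -2.6261.
u_4 = v_4 + 3.1038·q_1 − 0.3536·q_2 + 2.6261·q_3 = (0.0000, -0.5540, 0.8058, -0.5036, -2.2662).
‖u_4‖ = 2.5190, so q_4 = (0.0000, -0.2199, 0.3199, -0.1999, -0.8996).

q_4 = (0.0000, -0.2199, 0.3199, -0.1999, -0.8996)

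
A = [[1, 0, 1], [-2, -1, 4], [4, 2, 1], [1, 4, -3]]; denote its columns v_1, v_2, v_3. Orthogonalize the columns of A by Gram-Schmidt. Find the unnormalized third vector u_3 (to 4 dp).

v_1 = (1, -2, 4, 1); ‖v_1‖ = 4.6904, so q_1 = (0.2132, -0.4264, 0.8528, 0.2132).
q_1·v_2 = 0.2132·0 + (-0.4264)·(-1) + 0.8528·2 + 0.2132·4 = 2.9848.
u_2 = v_2 − 2.9848·q_1 = (-0.6364, 0.2727, -0.5455, 3.3636).
‖u_2‖ = 3.4772, so q_2 = (-0.1830, 0.0784, -0.1569, 0.9673).
q_1·v_3 = 0.2132·1 + (-0.4264)·4 + 0.8528·1 + 0.2132·(-3) = -1.2792; q_2·v_3 = (-0.1830)·1 + 0.0784·4 + (-0.1569)·1 + 0.9673·(-3) = -2.9282.
u_3 = v_3 + 1.2792·q_1 + 2.9282·q_2 = (0.7368, 3.6842, 1.6316, 0.1053).

u_3 = (0.7368, 3.6842, 1.6316, 0.1053)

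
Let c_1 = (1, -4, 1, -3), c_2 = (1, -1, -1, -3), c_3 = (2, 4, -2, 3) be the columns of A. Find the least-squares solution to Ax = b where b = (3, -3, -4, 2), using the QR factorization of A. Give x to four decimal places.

c_1 = (1, -4, 1, -3); ‖c_1‖ = 5.1962, so e_1 = (0.1925, -0.7698, 0.1925, -0.5774).
e_1·c_2 = 0.1925·1 + (-0.7698)·(-1) + 0.1925·(-1) + (-0.5774)·(-3) = 2.5019.
u_2 = c_2 − 2.5019·e_1 = (0.5185, 0.9259, -1.4815, -1.5556).
‖u_2‖ = 2.3960, so e_2 = (0.2164, 0.3864, -0.6183, -0.6492).
e_1·c_3 = 0.1925·2 + (-0.7698)·4 + 0.1925·(-2) + (-0.5774)·3 = -4.8113; e_2·c_3 = 0.2164·2 + 0.3864·4 + (-0.6183)·(-2) + (-0.6492)·3 = 1.2676.
u_3 = c_3 + 4.8113·e_1 − 1.2676·e_2 = (2.6516, -0.1935, -0.2903, 1.0452).
‖u_3‖ = 2.8714, so e_3 = (0.9234, -0.0674, -0.1011, 0.3640).
Qᵀb = (0.9623, 0.6647, 4.1049).
Back-substitute: x_3 = 4.1049/2.8714 = 1.4296.
x_2 = (0.6647 − 1.2676·1.4296)/2.3960 = -0.4789.
x_1 = (0.9623 − 2.5019·(-0.4789) + 4.8113·1.4296)/5.1962 = 1.7394.

x = (1.7394, -0.4789, 1.4296)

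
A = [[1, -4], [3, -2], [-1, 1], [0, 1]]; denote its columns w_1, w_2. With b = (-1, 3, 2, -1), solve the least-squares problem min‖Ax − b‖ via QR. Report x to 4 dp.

w_1 = (1, 3, -1, 0); ‖w_1‖ = 3.3166, so e_1 = (0.3015, 0.9045, -0.3015, 0.0000).
e_1·w_2 = 0.3015·(-4) + 0.9045·(-2) + (-0.3015)·1 + 0.0000·1 = -3.3166.
u_2 = w_2 + 3.3166·e_1 = (-3.0000, 1.0000, 0.0000, 1.0000).
‖u_2‖ = 3.3166, so e_2 = (-0.9045, 0.3015, 0.0000, 0.3015).
Qᵀb = (1.8091, 1.5076).
Back-substitute: x_2 = 1.5076/3.3166 = 0.4545.
x_1 = (1.8091 + 3.3166·0.4545)/3.3166 = 1.0000.

x = (1.0000, 0.4545)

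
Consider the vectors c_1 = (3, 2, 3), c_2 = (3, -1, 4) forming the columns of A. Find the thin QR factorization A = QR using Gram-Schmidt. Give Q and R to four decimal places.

Q = [[0.6396, 0.1321], [0.4264, -0.8806], [0.6396, 0.4550]], R = [[4.6904, 4.0508], [0.0000, 3.0969]]

q_1 = c_1/‖c_1‖ = (3, 2, 3)/4.6904 = (0.6396, 0.4264, 0.6396).
r_{12} = q_1·c_2 = 4.0508.
u_2 = c_2 − 4.0508·q_1 = (0.4091, -2.7273, 1.4091).
‖u_2‖ = 3.0969, so q_2 = (0.1321, -0.8806, 0.4550).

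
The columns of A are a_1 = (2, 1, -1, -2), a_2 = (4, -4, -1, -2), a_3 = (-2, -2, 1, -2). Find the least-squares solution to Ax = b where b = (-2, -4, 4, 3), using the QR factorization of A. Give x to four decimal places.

e_1 = a_1/‖a_1‖ = (2, 1, -1, -2)/3.1623 = (0.6325, 0.3162, -0.3162, -0.6325).
r_{12} = e_1·a_2 = 2.8460.
u_2 = a_2 − 2.8460·e_1 = (2.2000, -4.9000, -0.1000, -0.2000).
‖u_2‖ = 5.3759, so e_2 = (0.4092, -0.9115, -0.0186, -0.0372).
r_{13} = e_1·a_3 = -0.9487; r_{23} = e_2·a_3 = 1.0603.
u_3 = a_3 + 0.9487·e_1 − 1.0603·e_2 = (-1.8339, -0.7336, 0.7197, -2.5606).
‖u_3‖ = 3.3130, so e_3 = (-0.5536, -0.2214, 0.2172, -0.7729).
Qᵀb = (-5.6921, 2.6414, 0.5431).
Back-substitute: x_3 = 0.5431/3.3130 = 0.1639.
x_2 = (2.6414 − 1.0603·0.1639)/5.3759 = 0.4590.
x_1 = (-5.6921 − 2.8460·0.4590 + 0.9487·0.1639)/3.1623 = -2.1639.

x = (-2.1639, 0.4590, 0.1639)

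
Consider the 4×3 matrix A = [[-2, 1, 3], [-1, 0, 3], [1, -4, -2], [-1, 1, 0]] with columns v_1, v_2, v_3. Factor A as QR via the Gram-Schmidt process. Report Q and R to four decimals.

v_1 = (-2, -1, 1, -1); ‖v_1‖ = 2.6458, so e_1 = (-0.7559, -0.3780, 0.3780, -0.3780).
e_1·v_2 = (-0.7559)·1 + (-0.3780)·0 + 0.3780·(-4) + (-0.3780)·1 = -2.6458.
u_2 = v_2 + 2.6458·e_1 = (-1.0000, -1.0000, -3.0000, 0.0000).
‖u_2‖ = 3.3166, so e_2 = (-0.3015, -0.3015, -0.9045, 0.0000).
e_1·v_3 = (-0.7559)·3 + (-0.3780)·3 + 0.3780·(-2) + (-0.3780)·0 = -4.1576; e_2·v_3 = (-0.3015)·3 + (-0.3015)·3 + (-0.9045)·(-2) + 0.0000·0 = 0.0000.
u_3 = v_3 + 4.1576·e_1 − 0.0000·e_2 = (-0.1429, 1.4286, -0.4286, -1.5714).
‖u_3‖ = 2.1712, so e_3 = (-0.0658, 0.6580, -0.1974, -0.7237).

Q = [[-0.7559, -0.3015, -0.0658], [-0.3780, -0.3015, 0.6580], [0.3780, -0.9045, -0.1974], [-0.3780, 0.0000, -0.7237]], R = [[2.6458, -2.6458, -4.1576], [0.0000, 3.3166, 0.0000], [0.0000, 0.0000, 2.1712]]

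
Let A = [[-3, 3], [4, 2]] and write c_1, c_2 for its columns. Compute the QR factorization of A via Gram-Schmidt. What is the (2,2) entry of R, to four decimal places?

r_{22} = 3.6000

c_1 = (-3, 4); ‖c_1‖ = 5.0000, so q_1 = (-0.6000, 0.8000).
q_1·c_2 = (-0.6000)·3 + 0.8000·2 = -0.2000.
u_2 = c_2 + 0.2000·q_1 = (2.8800, 2.1600).
r_{22} = ‖u_2‖ = 3.6000.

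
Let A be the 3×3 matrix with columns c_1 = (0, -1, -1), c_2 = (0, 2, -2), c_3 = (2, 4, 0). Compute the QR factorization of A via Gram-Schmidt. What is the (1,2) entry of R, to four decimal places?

r_{12} = 0.0000

q_1 = c_1/‖c_1‖ = (0, -1, -1)/1.4142 = (0.0000, -0.7071, -0.7071).
r_{12} = q_1·c_2 = 0.0000.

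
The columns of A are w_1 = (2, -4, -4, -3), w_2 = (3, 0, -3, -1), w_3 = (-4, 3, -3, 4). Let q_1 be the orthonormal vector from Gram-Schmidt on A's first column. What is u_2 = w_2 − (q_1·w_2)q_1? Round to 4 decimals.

u_2 = (2.0667, 1.8667, -1.1333, 0.4000)

w_1 = (2, -4, -4, -3); ‖w_1‖ = 6.7082, so q_1 = (0.2981, -0.5963, -0.5963, -0.4472).
q_1·w_2 = 0.2981·3 + (-0.5963)·0 + (-0.5963)·(-3) + (-0.4472)·(-1) = 3.1305.
u_2 = w_2 − 3.1305·q_1 = (2.0667, 1.8667, -1.1333, 0.4000).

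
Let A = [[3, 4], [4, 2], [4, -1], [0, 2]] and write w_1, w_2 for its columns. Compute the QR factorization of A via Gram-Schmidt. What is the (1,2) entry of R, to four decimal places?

r_{12} = 2.4988

w_1 = (3, 4, 4, 0); ‖w_1‖ = 6.4031, so e_1 = (0.4685, 0.6247, 0.6247, 0.0000).
r_{12} = e_1·w_2 = 2.4988.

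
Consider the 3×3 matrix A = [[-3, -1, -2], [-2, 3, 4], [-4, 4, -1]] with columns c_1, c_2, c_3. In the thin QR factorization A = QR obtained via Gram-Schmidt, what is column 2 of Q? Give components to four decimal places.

e_2 = (-0.8056, 0.4590, 0.3747)

c_1 = (-3, -2, -4); ‖c_1‖ = 5.3852, so e_1 = (-0.5571, -0.3714, -0.7428).
e_1·c_2 = (-0.5571)·(-1) + (-0.3714)·3 + (-0.7428)·4 = -3.5282.
u_2 = c_2 + 3.5282·e_1 = (-2.9655, 1.6897, 1.3793).
‖u_2‖ = 3.6813, so e_2 = (-0.8056, 0.4590, 0.3747).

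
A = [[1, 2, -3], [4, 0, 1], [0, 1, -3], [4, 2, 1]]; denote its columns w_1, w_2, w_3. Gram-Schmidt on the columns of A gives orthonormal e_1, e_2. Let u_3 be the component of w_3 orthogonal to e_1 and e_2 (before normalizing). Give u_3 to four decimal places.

w_1 = (1, 4, 0, 4); ‖w_1‖ = 5.7446, so e_1 = (0.1741, 0.6963, 0.0000, 0.6963).
e_1·w_2 = 0.1741·2 + 0.6963·0 + 0.0000·1 + 0.6963·2 = 1.7408.
u_2 = w_2 − 1.7408·e_1 = (1.6970, -1.2121, 1.0000, 0.7879).
‖u_2‖ = 2.4433, so e_2 = (0.6945, -0.4961, 0.4093, 0.3225).
e_1·w_3 = 0.1741·(-3) + 0.6963·1 + 0.0000·(-3) + 0.6963·1 = 0.8704; e_2·w_3 = 0.6945·(-3) + (-0.4961)·1 + 0.4093·(-3) + 0.3225·1 = -3.4851.
u_3 = w_3 − 0.8704·e_1 + 3.4851·e_2 = (-0.7310, -1.3350, -1.5736, 1.5178).

u_3 = (-0.7310, -1.3350, -1.5736, 1.5178)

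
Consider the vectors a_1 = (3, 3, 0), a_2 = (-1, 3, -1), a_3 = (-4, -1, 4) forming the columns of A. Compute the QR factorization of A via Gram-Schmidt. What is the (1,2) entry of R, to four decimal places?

r_{12} = 1.4142

a_1 = (3, 3, 0); ‖a_1‖ = 4.2426, so e_1 = (0.7071, 0.7071, 0.0000).
r_{12} = e_1·a_2 = 1.4142.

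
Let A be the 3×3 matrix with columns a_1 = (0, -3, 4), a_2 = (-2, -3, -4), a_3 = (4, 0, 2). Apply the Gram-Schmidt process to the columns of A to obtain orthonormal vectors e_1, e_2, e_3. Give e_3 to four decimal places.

e_3 = (0.9231, -0.3077, -0.2308)

a_1 = (0, -3, 4); ‖a_1‖ = 5.0000, so e_1 = (0.0000, -0.6000, 0.8000).
e_1·a_2 = 0.0000·(-2) + (-0.6000)·(-3) + 0.8000·(-4) = -1.4000.
u_2 = a_2 + 1.4000·e_1 = (-2.0000, -3.8400, -2.8800).
‖u_2‖ = 5.2000, so e_2 = (-0.3846, -0.7385, -0.5538).
e_1·a_3 = 0.0000·4 + (-0.6000)·0 + 0.8000·2 = 1.6000; e_2·a_3 = (-0.3846)·4 + (-0.7385)·0 + (-0.5538)·2 = -2.6462.
u_3 = a_3 − 1.6000·e_1 + 2.6462·e_2 = (2.9822, -0.9941, -0.7456).
‖u_3‖ = 3.2308, so e_3 = (0.9231, -0.3077, -0.2308).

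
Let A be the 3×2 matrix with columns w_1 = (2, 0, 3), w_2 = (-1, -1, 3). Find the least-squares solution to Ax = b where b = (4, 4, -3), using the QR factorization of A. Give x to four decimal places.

x = (1.1489, -2.2766)

w_1 = (2, 0, 3); ‖w_1‖ = 3.6056, so q_1 = (0.5547, 0.0000, 0.8321).
q_1·w_2 = 0.5547·(-1) + 0.0000·(-1) + 0.8321·3 = 1.9415.
u_2 = w_2 − 1.9415·q_1 = (-2.0769, -1.0000, 1.3846).
‖u_2‖ = 2.6890, so q_2 = (-0.7724, -0.3719, 0.5149).
Qᵀb = (-0.2774, -6.1218).
Back-substitute: x_2 = -6.1218/2.6890 = -2.2766.
x_1 = (-0.2774 − 1.9415·(-2.2766))/3.6056 = 1.1489.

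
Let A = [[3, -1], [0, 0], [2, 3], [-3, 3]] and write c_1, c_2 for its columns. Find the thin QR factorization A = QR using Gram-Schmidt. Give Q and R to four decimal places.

c_1 = (3, 0, 2, -3); ‖c_1‖ = 4.6904, so q_1 = (0.6396, 0.0000, 0.4264, -0.6396).
q_1·c_2 = 0.6396·(-1) + 0.0000·0 + 0.4264·3 + (-0.6396)·3 = -1.2792.
u_2 = c_2 + 1.2792·q_1 = (-0.1818, 0.0000, 3.5455, 2.1818).
‖u_2‖ = 4.1670, so q_2 = (-0.0436, 0.0000, 0.8508, 0.5236).

Q = [[0.6396, -0.0436], [0.0000, 0.0000], [0.4264, 0.8508], [-0.6396, 0.5236]], R = [[4.6904, -1.2792], [0.0000, 4.1670]]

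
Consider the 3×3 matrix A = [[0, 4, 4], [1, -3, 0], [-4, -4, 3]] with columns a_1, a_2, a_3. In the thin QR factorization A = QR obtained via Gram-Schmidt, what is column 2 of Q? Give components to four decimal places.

q_2 = (0.7177, -0.6755, -0.1689)

q_1 = a_1/‖a_1‖ = (0, 1, -4)/4.1231 = (0.0000, 0.2425, -0.9701).
r_{12} = q_1·a_2 = 3.1530.
u_2 = a_2 − 3.1530·q_1 = (4.0000, -3.7647, -0.9412).
‖u_2‖ = 5.5730, so q_2 = (0.7177, -0.6755, -0.1689).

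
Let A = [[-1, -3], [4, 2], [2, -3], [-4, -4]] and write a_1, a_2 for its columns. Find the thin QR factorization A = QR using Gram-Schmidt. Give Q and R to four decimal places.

a_1 = (-1, 4, 2, -4); ‖a_1‖ = 6.0828, so e_1 = (-0.1644, 0.6576, 0.3288, -0.6576).
e_1·a_2 = (-0.1644)·(-3) + 0.6576·2 + 0.3288·(-3) + (-0.6576)·(-4) = 3.4524.
u_2 = a_2 − 3.4524·e_1 = (-2.4324, -0.2703, -4.1351, -1.7297).
‖u_2‖ = 5.1070, so e_2 = (-0.4763, -0.0529, -0.8097, -0.3387).

Q = [[-0.1644, -0.4763], [0.6576, -0.0529], [0.3288, -0.8097], [-0.6576, -0.3387]], R = [[6.0828, 3.4524], [0.0000, 5.1070]]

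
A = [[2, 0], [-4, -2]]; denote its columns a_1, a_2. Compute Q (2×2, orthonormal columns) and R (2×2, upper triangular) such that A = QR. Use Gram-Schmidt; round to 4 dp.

q_1 = a_1/‖a_1‖ = (2, -4)/4.4721 = (0.4472, -0.8944).
r_{12} = q_1·a_2 = 1.7889.
u_2 = a_2 − 1.7889·q_1 = (-0.8000, -0.4000).
‖u_2‖ = 0.8944, so q_2 = (-0.8944, -0.4472).

Q = [[0.4472, -0.8944], [-0.8944, -0.4472]], R = [[4.4721, 1.7889], [0.0000, 0.8944]]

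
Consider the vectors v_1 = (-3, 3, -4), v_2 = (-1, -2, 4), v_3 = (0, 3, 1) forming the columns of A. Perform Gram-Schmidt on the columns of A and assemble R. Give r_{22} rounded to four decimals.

v_1 = (-3, 3, -4); ‖v_1‖ = 5.8310, so q_1 = (-0.5145, 0.5145, -0.6860).
q_1·v_2 = (-0.5145)·(-1) + 0.5145·(-2) + (-0.6860)·4 = -3.2585.
u_2 = v_2 + 3.2585·q_1 = (-2.6765, -0.3235, 1.7647).
r_{22} = ‖u_2‖ = 3.2222.

r_{22} = 3.2222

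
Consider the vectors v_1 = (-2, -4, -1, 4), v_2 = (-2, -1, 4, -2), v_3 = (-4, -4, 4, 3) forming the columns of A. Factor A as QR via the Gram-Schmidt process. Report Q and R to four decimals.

v_1 = (-2, -4, -1, 4); ‖v_1‖ = 6.0828, so q_1 = (-0.3288, -0.6576, -0.1644, 0.6576).
q_1·v_2 = (-0.3288)·(-2) + (-0.6576)·(-1) + (-0.1644)·4 + 0.6576·(-2) = -0.6576.
u_2 = v_2 + 0.6576·q_1 = (-2.2162, -1.4324, 3.8919, -1.5676).
‖u_2‖ = 4.9566, so q_2 = (-0.4471, -0.2890, 0.7852, -0.3163).
q_1·v_3 = (-0.3288)·(-4) + (-0.6576)·(-4) + (-0.1644)·4 + 0.6576·3 = 5.2608; q_2·v_3 = (-0.4471)·(-4) + (-0.2890)·(-4) + 0.7852·4 + (-0.3163)·3 = 5.1365.
u_3 = v_3 − 5.2608·q_1 − 5.1365·q_2 = (0.0264, 0.9439, 0.8317, 1.1650).
‖u_3‖ = 1.7148, so q_3 = (0.0154, 0.5504, 0.4850, 0.6794).

Q = [[-0.3288, -0.4471, 0.0154], [-0.6576, -0.2890, 0.5504], [-0.1644, 0.7852, 0.4850], [0.6576, -0.3163, 0.6794]], R = [[6.0828, -0.6576, 5.2608], [0.0000, 4.9566, 5.1365], [0.0000, 0.0000, 1.7148]]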